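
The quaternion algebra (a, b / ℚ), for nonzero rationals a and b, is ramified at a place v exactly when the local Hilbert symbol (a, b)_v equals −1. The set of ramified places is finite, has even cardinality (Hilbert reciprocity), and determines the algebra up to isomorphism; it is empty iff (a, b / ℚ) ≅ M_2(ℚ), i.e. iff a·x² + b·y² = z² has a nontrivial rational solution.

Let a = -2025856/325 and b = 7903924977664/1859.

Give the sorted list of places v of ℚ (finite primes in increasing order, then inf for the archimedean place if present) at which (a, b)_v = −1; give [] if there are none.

[2, 11, 13, 17]

Mod squares: a ≡ -8398, b ≡ 11. Check v ∈ {∞, 2, 5, 7, 11, 13, 17, 19}.
v=2: v_2(a)=7, v_2(b)=18; units ≡ 1, 3 (mod 8); ε·ε+αω+βω = 0·1+7·1+18·0 ≡ 1  ⇒  (a,b)_2 = -1.
v=5: a=5^-2·(≡3), b=5^0·(≡1) mod 5; (3|5)=-1, (1|5)=+1; (−1)^{-2·0·2}·(-1)^0·(+1)^-2 = +1.
v=11: a=11^0·(≡6), b=11^-1·(≡3) mod 11; (6|11)=-1, (3|11)=+1; (−1)^{0·-1·5}·(-1)^-1·(+1)^0 = -1.
v=7: a=7^2·(≡4), b=7^0·(≡4) mod 7; (4|7)=+1, (4|7)=+1; (−1)^{2·0·3}·(+1)^0·(+1)^2 = +1.
v=19: a=19^1·(≡2), b=19^2·(≡1) mod 19; (2|19)=-1, (1|19)=+1; (−1)^{1·2·9}·(-1)^2·(+1)^1 = +1.
v=17: a=17^1·(≡1), b=17^4·(≡14) mod 17; (1|17)=+1, (14|17)=-1; (−1)^{1·4·8}·(+1)^4·(-1)^1 = -1.
v=13: a=13^-1·(≡1), b=13^-2·(≡6) mod 13; (1|13)=+1, (6|13)=-1; (−1)^{-1·-2·6}·(+1)^-2·(-1)^-1 = -1.
v=∞: -8398 < 0 and 11 > 0  ⇒  (a,b)_∞ = +1.
|Ram(-8398, 11)| = 4, even; anisotropic at {2, 11, 13, 17}.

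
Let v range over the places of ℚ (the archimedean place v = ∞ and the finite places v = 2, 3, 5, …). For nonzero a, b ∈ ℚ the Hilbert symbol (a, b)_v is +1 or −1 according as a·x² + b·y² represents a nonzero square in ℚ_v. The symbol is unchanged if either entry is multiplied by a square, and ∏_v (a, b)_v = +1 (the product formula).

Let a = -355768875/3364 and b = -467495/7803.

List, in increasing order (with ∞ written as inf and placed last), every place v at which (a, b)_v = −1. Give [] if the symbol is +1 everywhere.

Mod squares: a ≡ -1155, b ≡ -3885. Check v ∈ {∞, 2, 3, 5, 7, 11, 17, 19, 29, 37}.
v=∞: -1155 < 0 and -3885 < 0  ⇒  (a,b)_∞ = -1.
v=29: a=29^-2·(≡20), b=29^0·(≡7) mod 29; (20|29)=+1, (7|29)=+1; (−1)^{-2·0·14}·(+1)^0·(+1)^-2 = +1.
v=19: a=19^0·(≡7), b=19^2·(≡10) mod 19; (7|19)=+1, (10|19)=-1; (−1)^{0·2·9}·(+1)^2·(-1)^0 = +1.
v=37: a=37^2·(≡8), b=37^1·(≡23) mod 37; (8|37)=-1, (23|37)=-1; (−1)^{2·1·18}·(-1)^1·(-1)^2 = -1.
v=11: a=11^1·(≡9), b=11^0·(≡4) mod 11; (9|11)=+1, (4|11)=+1; (−1)^{1·0·5}·(+1)^0·(+1)^1 = +1.
v=17: a=17^0·(≡16), b=17^-2·(≡9) mod 17; (16|17)=+1, (9|17)=+1; (−1)^{0·-2·8}·(+1)^-2·(+1)^0 = +1.
v=3: a=3^3·(≡2), b=3^-3·(≡1) mod 3; (2|3)=-1, (1|3)=+1; (−1)^{3·-3·1}·(-1)^-3·(+1)^3 = +1.
v=7: a=7^1·(≡3), b=7^1·(≡6) mod 7; (3|7)=-1, (6|7)=-1; (−1)^{1·1·3}·(-1)^1·(-1)^1 = -1.
v=5: a=5^3·(≡1), b=5^1·(≡2) mod 5; (1|5)=+1, (2|5)=-1; (−1)^{3·1·2}·(+1)^1·(-1)^3 = -1.
v=2: v_2(a)=-2, v_2(b)=0; units ≡ 5, 3 (mod 8); ε·ε+αω+βω = 0·1+-2·1+0·1 ≡ 0  ⇒  (a,b)_2 = +1.
Ram(-1155, -3885) = {5, 7, 37, ∞}; no ℚ_5-point on the conic.

[5, 7, 37, inf]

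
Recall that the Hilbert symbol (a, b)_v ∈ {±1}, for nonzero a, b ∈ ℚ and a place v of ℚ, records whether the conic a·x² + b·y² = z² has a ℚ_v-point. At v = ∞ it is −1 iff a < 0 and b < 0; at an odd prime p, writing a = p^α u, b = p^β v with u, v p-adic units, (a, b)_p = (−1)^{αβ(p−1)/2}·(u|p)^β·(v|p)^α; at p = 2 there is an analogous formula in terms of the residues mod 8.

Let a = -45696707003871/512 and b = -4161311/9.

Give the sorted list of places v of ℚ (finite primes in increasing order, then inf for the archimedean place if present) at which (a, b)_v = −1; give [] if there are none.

[7, 11, 17, inf]

Mod squares: a ≡ -462, b ≡ -119. Check v ∈ {∞, 2, 3, 7, 11, 17, 19}.
v=2: v_2(a)=-9, v_2(b)=0; units ≡ 1, 1 (mod 8); ε·ε+αω+βω = 0·0+-9·0+0·0 ≡ 0  ⇒  (a,b)_2 = +1.
v=3: a=3^9·(≡2), b=3^-2·(≡1) mod 3; (2|3)=-1, (1|3)=+1; (−1)^{9·-2·1}·(-1)^-2·(+1)^9 = +1.
v=∞: -462 < 0 and -119 < 0  ⇒  (a,b)_∞ = -1.
v=11: a=11^1·(≡7), b=11^2·(≡8) mod 11; (7|11)=-1, (8|11)=-1; (−1)^{1·2·5}·(-1)^2·(-1)^1 = -1.
v=7: a=7^1·(≡1), b=7^1·(≡1) mod 7; (1|7)=+1, (1|7)=+1; (−1)^{1·1·3}·(+1)^1·(+1)^1 = -1.
v=17: a=17^4·(≡3), b=17^3·(≡6) mod 17; (3|17)=-1, (6|17)=-1; (−1)^{4·3·8}·(-1)^3·(-1)^4 = -1.
v=19: a=19^2·(≡3), b=19^0·(≡14) mod 19; (3|19)=-1, (14|19)=-1; (−1)^{2·0·9}·(-1)^0·(-1)^2 = +1.
|Ram(-462, -119)| = 4, even; anisotropic at {7, 11, 17, ∞}.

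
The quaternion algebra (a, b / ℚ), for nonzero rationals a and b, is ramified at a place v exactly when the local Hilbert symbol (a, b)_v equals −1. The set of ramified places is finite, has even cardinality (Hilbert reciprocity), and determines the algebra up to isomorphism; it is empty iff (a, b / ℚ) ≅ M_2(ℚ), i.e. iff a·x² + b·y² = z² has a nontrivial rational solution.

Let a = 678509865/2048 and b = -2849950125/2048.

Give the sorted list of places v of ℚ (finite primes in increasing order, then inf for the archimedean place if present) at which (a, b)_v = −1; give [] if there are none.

[2, 5, 11, 17, 23, 31]

(a, b) ≡ (57970, -25332890) mod (ℚ^×)²; places V = {2, 3, 5, 11, 17, 19, 23, 31, ∞}.
(a,b)_2: α=-11, β=-11; u≡1, v≡3 (mod 8); ε(u)ε(v)=0·1, αω(v)=-11·1, βω(u)=-11·0; sum ≡ 1  ⇒  -1.
(a,b)_3: α=4, u≡1; β=2, v≡1 (mod 3); (1|3)=+1, (1|3)=+1; sign (−1)^0·+1^2·+1^4 = +1.
(a,b)_11: α=1, u≡3; β=1, v≡1 (mod 11); (3|11)=+1, (1|11)=+1; sign (−1)^1·+1^1·+1^1 = -1.
(a,b)_5: α=1, u≡1; β=3, v≡3 (mod 5); (1|5)=+1, (3|5)=-1; sign (−1)^0·+1^3·-1^1 = -1.
(a,b)_∞: sgn(57970)=+, sgn(-25332890)=−, so +1.
(a,b)_19: α=0, u≡7; β=1, v≡8 (mod 19); (7|19)=+1, (8|19)=-1; sign (−1)^0·+1^1·-1^0 = +1.
(a,b)_23: α=0, u≡21; β=1, v≡15 (mod 23); (21|23)=-1, (15|23)=-1; sign (−1)^0·-1^1·-1^0 = -1.
(a,b)_17: α=3, u≡6; β=1, v≡4 (mod 17); (6|17)=-1, (4|17)=+1; sign (−1)^0·-1^1·+1^3 = -1.
(a,b)_31: α=1, u≡10; β=1, v≡2 (mod 31); (10|31)=+1, (2|31)=+1; sign (−1)^1·+1^1·+1^1 = -1.
(57970, -25332890 / ℚ) ramifies at {2, 5, 11, 17, 23, 31}: a division algebra.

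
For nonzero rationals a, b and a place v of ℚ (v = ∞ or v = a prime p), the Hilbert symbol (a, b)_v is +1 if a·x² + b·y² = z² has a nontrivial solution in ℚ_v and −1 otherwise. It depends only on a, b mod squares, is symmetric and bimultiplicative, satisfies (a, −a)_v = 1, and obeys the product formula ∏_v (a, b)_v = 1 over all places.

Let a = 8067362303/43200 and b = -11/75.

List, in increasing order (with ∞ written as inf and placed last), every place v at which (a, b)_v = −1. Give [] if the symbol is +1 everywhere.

[11, 13]

Mod squares: a ≡ 429, b ≡ -33. Check v ∈ {∞, 2, 3, 5, 7, 11, 13, 29, 37}.
v=5: a=5^-2·(≡1), b=5^-2·(≡3) mod 5; (1|5)=+1, (3|5)=-1; (−1)^{-2·-2·2}·(+1)^-2·(-1)^-2 = +1.
v=2: v_2(a)=-6, v_2(b)=0; units ≡ 5, 7 (mod 8); ε·ε+αω+βω = 0·1+-6·0+0·1 ≡ 0  ⇒  (a,b)_2 = +1.
v=13: a=13^1·(≡8), b=13^0·(≡8) mod 13; (8|13)=-1, (8|13)=-1; (−1)^{1·0·6}·(-1)^0·(-1)^1 = -1.
v=37: a=37^2·(≡18), b=37^0·(≡26) mod 37; (18|37)=-1, (26|37)=+1; (−1)^{2·0·18}·(-1)^0·(+1)^2 = +1.
v=7: a=7^2·(≡4), b=7^0·(≡2) mod 7; (4|7)=+1, (2|7)=+1; (−1)^{2·0·3}·(+1)^0·(+1)^2 = +1.
v=∞: 429 > 0 and -33 < 0  ⇒  (a,b)_∞ = +1.
v=11: a=11^1·(≡10), b=11^1·(≡6) mod 11; (10|11)=-1, (6|11)=-1; (−1)^{1·1·5}·(-1)^1·(-1)^1 = -1.
v=29: a=29^2·(≡24), b=29^0·(≡13) mod 29; (24|29)=+1, (13|29)=+1; (−1)^{2·0·14}·(+1)^0·(+1)^2 = +1.
v=3: a=3^-3·(≡2), b=3^-1·(≡1) mod 3; (2|3)=-1, (1|3)=+1; (−1)^{-3·-1·1}·(-1)^-1·(+1)^-3 = +1.
|Ram(429, -33)| = 2, even; anisotropic at {11, 13}.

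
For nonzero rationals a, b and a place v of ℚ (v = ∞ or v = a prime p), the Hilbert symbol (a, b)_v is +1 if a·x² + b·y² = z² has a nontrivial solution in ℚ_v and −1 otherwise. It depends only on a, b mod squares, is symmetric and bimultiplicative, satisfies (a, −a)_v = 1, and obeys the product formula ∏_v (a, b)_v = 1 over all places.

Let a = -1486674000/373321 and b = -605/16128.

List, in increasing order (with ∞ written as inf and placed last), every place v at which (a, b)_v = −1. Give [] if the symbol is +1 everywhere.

Mod squares: a ≡ -45885, b ≡ -35. Check v ∈ {∞, 2, 3, 5, 7, 11, 13, 19, 23, 47}.
v=2: v_2(a)=4, v_2(b)=-8; units ≡ 3, 5 (mod 8); ε·ε+αω+βω = 1·0+4·1+-8·1 ≡ 0  ⇒  (a,b)_2 = +1.
v=19: a=19^1·(≡1), b=19^0·(≡18) mod 19; (1|19)=+1, (18|19)=-1; (−1)^{1·0·9}·(+1)^0·(-1)^1 = -1.
v=23: a=23^1·(≡12), b=23^0·(≡17) mod 23; (12|23)=+1, (17|23)=-1; (−1)^{1·0·11}·(+1)^0·(-1)^1 = -1.
v=3: a=3^5·(≡2), b=3^-2·(≡1) mod 3; (2|3)=-1, (1|3)=+1; (−1)^{5·-2·1}·(-1)^-2·(+1)^5 = +1.
v=∞: -45885 < 0 and -35 < 0  ⇒  (a,b)_∞ = -1.
v=11: a=11^0·(≡8), b=11^2·(≡3) mod 11; (8|11)=-1, (3|11)=+1; (−1)^{0·2·5}·(-1)^2·(+1)^0 = +1.
v=7: a=7^1·(≡4), b=7^-1·(≡4) mod 7; (4|7)=+1, (4|7)=+1; (−1)^{1·-1·3}·(+1)^-1·(+1)^1 = -1.
v=5: a=5^3·(≡3), b=5^1·(≡3) mod 5; (3|5)=-1, (3|5)=-1; (−1)^{3·1·2}·(-1)^1·(-1)^3 = +1.
v=13: a=13^-2·(≡6), b=13^0·(≡4) mod 13; (6|13)=-1, (4|13)=+1; (−1)^{-2·0·6}·(-1)^0·(+1)^-2 = +1.
v=47: a=47^-2·(≡24), b=47^0·(≡21) mod 47; (24|47)=+1, (21|47)=+1; (−1)^{-2·0·23}·(+1)^0·(+1)^-2 = +1.
(-45885, -35 / ℚ) ramifies at {7, 19, 23, ∞}: a division algebra.

[7, 19, 23, inf]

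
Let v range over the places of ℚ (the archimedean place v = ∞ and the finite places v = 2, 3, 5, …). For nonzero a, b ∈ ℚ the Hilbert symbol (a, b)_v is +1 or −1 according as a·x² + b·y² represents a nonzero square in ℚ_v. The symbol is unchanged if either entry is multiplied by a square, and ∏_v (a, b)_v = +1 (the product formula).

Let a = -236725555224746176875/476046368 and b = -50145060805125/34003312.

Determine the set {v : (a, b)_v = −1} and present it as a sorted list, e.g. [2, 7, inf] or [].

[2, 11, 17, inf]

Mod squares: a ≡ -374, b ≡ -19635. Check v ∈ {∞, 2, 3, 5, 7, 11, 13, 17, 19, 29}.
v=17: a=17^5·(≡11), b=17^3·(≡8) mod 17; (11|17)=-1, (8|17)=+1; (−1)^{5·3·8}·(-1)^3·(+1)^5 = -1.
v=7: a=7^-2·(≡4), b=7^-1·(≡1) mod 7; (4|7)=+1, (1|7)=+1; (−1)^{-2·-1·3}·(+1)^-1·(+1)^-2 = +1.
v=19: a=19^-2·(≡4), b=19^-2·(≡1) mod 19; (4|19)=+1, (1|19)=+1; (−1)^{-2·-2·9}·(+1)^-2·(+1)^-2 = +1.
v=29: a=29^-2·(≡15), b=29^-2·(≡10) mod 29; (15|29)=-1, (10|29)=-1; (−1)^{-2·-2·14}·(-1)^-2·(-1)^-2 = +1.
v=∞: -374 < 0 and -19635 < 0  ⇒  (a,b)_∞ = -1.
v=11: a=11^7·(≡2), b=11^5·(≡8) mod 11; (2|11)=-1, (8|11)=-1; (−1)^{7·5·5}·(-1)^5·(-1)^7 = -1.
v=3: a=3^4·(≡1), b=3^1·(≡1) mod 3; (1|3)=+1, (1|3)=+1; (−1)^{4·1·1}·(+1)^1·(+1)^4 = +1.
v=13: a=13^2·(≡1), b=13^2·(≡5) mod 13; (1|13)=+1, (5|13)=-1; (−1)^{2·2·6}·(+1)^2·(-1)^2 = +1.
v=5: a=5^4·(≡4), b=5^3·(≡2) mod 5; (4|5)=+1, (2|5)=-1; (−1)^{4·3·2}·(+1)^3·(-1)^4 = +1.
v=2: v_2(a)=-5, v_2(b)=-4; units ≡ 5, 5 (mod 8); ε·ε+αω+βω = 0·0+-5·1+-4·1 ≡ 1  ⇒  (a,b)_2 = -1.
Ram(-374, -19635) = {2, 11, 17, ∞}; no ℚ_2-point on the conic.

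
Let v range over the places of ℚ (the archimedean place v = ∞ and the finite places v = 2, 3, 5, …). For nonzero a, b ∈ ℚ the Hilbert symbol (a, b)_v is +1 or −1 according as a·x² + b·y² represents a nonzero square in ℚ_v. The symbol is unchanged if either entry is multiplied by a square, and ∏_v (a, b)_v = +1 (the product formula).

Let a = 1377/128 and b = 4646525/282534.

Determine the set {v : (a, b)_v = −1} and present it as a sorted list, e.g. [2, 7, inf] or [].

(a, b) ≡ (34, 1326) mod (ℚ^×)²; places V = {2, 3, 5, 7, 13, 17, 29, 31, ∞}.
(a,b)_17: α=1, u≡9; β=1, v≡3 (mod 17); (9|17)=+1, (3|17)=-1; sign (−1)^0·+1^1·-1^1 = -1.
(a,b)_29: α=0, u≡6; β=2, v≡10 (mod 29); (6|29)=+1, (10|29)=-1; sign (−1)^0·+1^2·-1^0 = +1.
(a,b)_31: α=0, u≡11; β=-2, v≡6 (mod 31); (11|31)=-1, (6|31)=-1; sign (−1)^0·-1^-2·-1^0 = +1.
(a,b)_3: α=4, u≡1; β=-1, v≡1 (mod 3); (1|3)=+1, (1|3)=+1; sign (−1)^0·+1^-1·+1^4 = +1.
(a,b)_7: α=0, u≡6; β=-2, v≡6 (mod 7); (6|7)=-1, (6|7)=-1; sign (−1)^0·-1^-2·-1^0 = +1.
(a,b)_13: α=0, u≡7; β=1, v≡11 (mod 13); (7|13)=-1, (11|13)=-1; sign (−1)^0·-1^1·-1^0 = -1.
(a,b)_5: α=0, u≡4; β=2, v≡4 (mod 5); (4|5)=+1, (4|5)=+1; sign (−1)^0·+1^2·+1^0 = +1.
(a,b)_∞: sgn(34)=+, sgn(1326)=+, so +1.
(a,b)_2: α=-7, β=-1; u≡1, v≡7 (mod 8); ε(u)ε(v)=0·1, αω(v)=-7·0, βω(u)=-1·0; sum ≡ 0  ⇒  +1.
|Ram(34, 1326)| = 2, even; anisotropic at {13, 17}.

[13, 17]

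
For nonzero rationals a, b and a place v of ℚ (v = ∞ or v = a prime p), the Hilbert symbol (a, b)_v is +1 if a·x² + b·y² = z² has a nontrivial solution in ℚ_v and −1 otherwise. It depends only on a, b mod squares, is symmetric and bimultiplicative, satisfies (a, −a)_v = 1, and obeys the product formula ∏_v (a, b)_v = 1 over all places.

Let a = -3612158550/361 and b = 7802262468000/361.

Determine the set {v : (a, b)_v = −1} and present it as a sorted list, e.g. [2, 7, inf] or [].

[5, 13]

(a, b) ≡ (-182, 2730) mod (ℚ^×)²; places V = {2, 3, 5, 7, 11, 13, 19, ∞}.
(a,b)_7: α=1, u≡1; β=1, v≡3 (mod 7); (1|7)=+1, (3|7)=-1; sign (−1)^1·+1^1·-1^1 = +1.
(a,b)_13: α=1, u≡1; β=1, v≡11 (mod 13); (1|13)=+1, (11|13)=-1; sign (−1)^0·+1^1·-1^1 = -1.
(a,b)_2: α=1, β=5; u≡5, v≡5 (mod 8); ε(u)ε(v)=0·0, αω(v)=1·1, βω(u)=5·1; sum ≡ 0  ⇒  +1.
(a,b)_5: α=2, u≡3; β=3, v≡4 (mod 5); (3|5)=-1, (4|5)=+1; sign (−1)^0·-1^3·+1^2 = -1.
(a,b)_19: α=-2, u≡2; β=-2, v≡12 (mod 19); (2|19)=-1, (12|19)=-1; sign (−1)^0·-1^-2·-1^-2 = +1.
(a,b)_3: α=8, u≡1; β=11, v≡1 (mod 3); (1|3)=+1, (1|3)=+1; sign (−1)^0·+1^11·+1^8 = +1.
(a,b)_∞: sgn(-182)=−, sgn(2730)=+, so +1.
(a,b)_11: α=2, u≡1; β=2, v≡7 (mod 11); (1|11)=+1, (7|11)=-1; sign (−1)^0·+1^2·-1^2 = +1.
|Ram(-182, 2730)| = 2, even; anisotropic at {5, 13}.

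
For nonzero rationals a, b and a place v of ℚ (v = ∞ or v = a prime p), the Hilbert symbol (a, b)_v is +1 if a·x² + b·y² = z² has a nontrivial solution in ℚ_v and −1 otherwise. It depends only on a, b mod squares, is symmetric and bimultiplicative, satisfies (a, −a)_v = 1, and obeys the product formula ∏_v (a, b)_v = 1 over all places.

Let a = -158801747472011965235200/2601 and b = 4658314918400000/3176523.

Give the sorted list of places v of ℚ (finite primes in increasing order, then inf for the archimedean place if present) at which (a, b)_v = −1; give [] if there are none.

[2, 3, 5, 11]

(a, b) ≡ (-10582, 195) mod (ℚ^×)²; places V = {2, 3, 5, 7, 11, 13, 17, 37, ∞}.
(a,b)_2: α=21, β=12; u≡5, v≡3 (mod 8); ε(u)ε(v)=0·1, αω(v)=21·1, βω(u)=12·1; sum ≡ 1  ⇒  -1.
(a,b)_37: α=3, u≡34; β=2, v≡21 (mod 37); (34|37)=+1, (21|37)=+1; sign (−1)^0·+1^2·+1^3 = +1.
(a,b)_7: α=0, u≡2; β=-6, v≡3 (mod 7); (2|7)=+1, (3|7)=-1; sign (−1)^0·+1^-6·-1^0 = +1.
(a,b)_13: α=5, u≡6; β=3, v≡11 (mod 13); (6|13)=-1, (11|13)=-1; sign (−1)^0·-1^3·-1^5 = +1.
(a,b)_17: α=-2, u≡1; β=0, v≡16 (mod 17); (1|17)=+1, (16|17)=+1; sign (−1)^0·+1^0·+1^-2 = +1.
(a,b)_11: α=5, u≡2; β=2, v≡8 (mod 11); (2|11)=-1, (8|11)=-1; sign (−1)^0·-1^2·-1^5 = -1.
(a,b)_3: α=-2, u≡2; β=-3, v≡2 (mod 3); (2|3)=-1, (2|3)=-1; sign (−1)^0·-1^-3·-1^-2 = -1.
(a,b)_∞: sgn(-10582)=−, sgn(195)=+, so +1.
(a,b)_5: α=2, u≡2; β=5, v≡1 (mod 5); (2|5)=-1, (1|5)=+1; sign (−1)^0·-1^5·+1^2 = -1.
|Ram(-10582, 195)| = 4, even; anisotropic at {2, 3, 5, 11}.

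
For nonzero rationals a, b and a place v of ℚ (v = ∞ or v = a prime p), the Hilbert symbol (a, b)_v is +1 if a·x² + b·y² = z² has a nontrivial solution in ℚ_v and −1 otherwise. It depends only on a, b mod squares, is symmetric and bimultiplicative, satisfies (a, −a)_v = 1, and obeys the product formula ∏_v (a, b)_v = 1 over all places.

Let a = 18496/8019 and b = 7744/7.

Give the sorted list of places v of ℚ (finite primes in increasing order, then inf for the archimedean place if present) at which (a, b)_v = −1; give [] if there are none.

[2, 11]

Mod squares: a ≡ 11, b ≡ 7. Check v ∈ {∞, 2, 3, 7, 11, 17}.
v=17: a=17^2·(≡11), b=17^0·(≡11) mod 17; (11|17)=-1, (11|17)=-1; (−1)^{2·0·8}·(-1)^0·(-1)^2 = +1.
v=2: v_2(a)=6, v_2(b)=6; units ≡ 3, 7 (mod 8); ε·ε+αω+βω = 1·1+6·0+6·1 ≡ 1  ⇒  (a,b)_2 = -1.
v=7: a=7^0·(≡4), b=7^-1·(≡2) mod 7; (4|7)=+1, (2|7)=+1; (−1)^{0·-1·3}·(+1)^-1·(+1)^0 = +1.
v=11: a=11^-1·(≡9), b=11^2·(≡6) mod 11; (9|11)=+1, (6|11)=-1; (−1)^{-1·2·5}·(+1)^2·(-1)^-1 = -1.
v=∞: 11 > 0 and 7 > 0  ⇒  (a,b)_∞ = +1.
v=3: a=3^-6·(≡2), b=3^0·(≡1) mod 3; (2|3)=-1, (1|3)=+1; (−1)^{-6·0·1}·(-1)^0·(+1)^-6 = +1.
|Ram(11, 7)| = 2, even; anisotropic at {2, 11}.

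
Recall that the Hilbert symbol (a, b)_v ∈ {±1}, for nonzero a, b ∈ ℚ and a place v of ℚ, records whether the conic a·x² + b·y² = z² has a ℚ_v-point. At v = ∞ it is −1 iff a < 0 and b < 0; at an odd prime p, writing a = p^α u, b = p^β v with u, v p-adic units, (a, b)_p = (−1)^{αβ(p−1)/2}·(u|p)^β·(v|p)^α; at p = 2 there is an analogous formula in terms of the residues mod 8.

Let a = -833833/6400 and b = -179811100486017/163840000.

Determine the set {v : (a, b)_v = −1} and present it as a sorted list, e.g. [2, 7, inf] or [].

Mod squares: a ≡ -17017, b ≡ -17. Check v ∈ {∞, 2, 3, 5, 7, 11, 13, 17, 19}.
v=13: a=13^1·(≡10), b=13^2·(≡4) mod 13; (10|13)=+1, (4|13)=+1; (−1)^{1·2·6}·(+1)^2·(+1)^1 = +1.
v=3: a=3^0·(≡2), b=3^4·(≡1) mod 3; (2|3)=-1, (1|3)=+1; (−1)^{0·4·1}·(-1)^4·(+1)^0 = +1.
v=11: a=11^1·(≡1), b=11^2·(≡1) mod 11; (1|11)=+1, (1|11)=+1; (−1)^{1·2·5}·(+1)^2·(+1)^1 = +1.
v=19: a=19^0·(≡6), b=19^4·(≡10) mod 19; (6|19)=+1, (10|19)=-1; (−1)^{0·4·9}·(+1)^4·(-1)^0 = +1.
v=7: a=7^3·(≡6), b=7^2·(≡4) mod 7; (6|7)=-1, (4|7)=+1; (−1)^{3·2·3}·(-1)^2·(+1)^3 = +1.
v=17: a=17^1·(≡8), b=17^1·(≡1) mod 17; (8|17)=+1, (1|17)=+1; (−1)^{1·1·8}·(+1)^1·(+1)^1 = +1.
v=∞: -17017 < 0 and -17 < 0  ⇒  (a,b)_∞ = -1.
v=5: a=5^-2·(≡2), b=5^-4·(≡2) mod 5; (2|5)=-1, (2|5)=-1; (−1)^{-2·-4·2}·(-1)^-4·(-1)^-2 = +1.
v=2: v_2(a)=-8, v_2(b)=-18; units ≡ 7, 7 (mod 8); ε·ε+αω+βω = 1·1+-8·0+-18·0 ≡ 1  ⇒  (a,b)_2 = -1.
Ram(-17017, -17) = {2, ∞}; no ℚ_2-point on the conic.

[2, inf]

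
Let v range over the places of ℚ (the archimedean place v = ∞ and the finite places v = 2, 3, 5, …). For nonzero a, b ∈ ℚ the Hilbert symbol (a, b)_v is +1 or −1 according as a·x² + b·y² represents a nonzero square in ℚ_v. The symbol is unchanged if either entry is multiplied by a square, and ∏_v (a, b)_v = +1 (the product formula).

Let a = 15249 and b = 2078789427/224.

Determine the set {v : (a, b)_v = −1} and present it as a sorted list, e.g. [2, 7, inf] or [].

Mod squares: a ≡ 15249, b ≡ 138138. Check v ∈ {∞, 2, 3, 7, 11, 13, 17, 23}.
v=∞: 15249 > 0 and 138138 > 0  ⇒  (a,b)_∞ = +1.
v=2: v_2(a)=0, v_2(b)=-5; units ≡ 1, 5 (mod 8); ε·ε+αω+βω = 0·0+0·1+-5·0 ≡ 0  ⇒  (a,b)_2 = +1.
v=13: a=13^1·(≡3), b=13^1·(≡5) mod 13; (3|13)=+1, (5|13)=-1; (−1)^{1·1·6}·(+1)^1·(-1)^1 = -1.
v=17: a=17^1·(≡13), b=17^2·(≡1) mod 17; (13|17)=+1, (1|17)=+1; (−1)^{1·2·8}·(+1)^2·(+1)^1 = +1.
v=11: a=11^0·(≡3), b=11^1·(≡8) mod 11; (3|11)=+1, (8|11)=-1; (−1)^{0·1·5}·(+1)^1·(-1)^0 = +1.
v=3: a=3^1·(≡1), b=3^7·(≡2) mod 3; (1|3)=+1, (2|3)=-1; (−1)^{1·7·1}·(+1)^7·(-1)^1 = +1.
v=23: a=23^1·(≡19), b=23^1·(≡9) mod 23; (19|23)=-1, (9|23)=+1; (−1)^{1·1·11}·(-1)^1·(+1)^1 = +1.
v=7: a=7^0·(≡3), b=7^-1·(≡2) mod 7; (3|7)=-1, (2|7)=+1; (−1)^{0·-1·3}·(-1)^-1·(+1)^0 = -1.
Ram(15249, 138138) = {7, 13}; no ℚ_7-point on the conic.

[7, 13]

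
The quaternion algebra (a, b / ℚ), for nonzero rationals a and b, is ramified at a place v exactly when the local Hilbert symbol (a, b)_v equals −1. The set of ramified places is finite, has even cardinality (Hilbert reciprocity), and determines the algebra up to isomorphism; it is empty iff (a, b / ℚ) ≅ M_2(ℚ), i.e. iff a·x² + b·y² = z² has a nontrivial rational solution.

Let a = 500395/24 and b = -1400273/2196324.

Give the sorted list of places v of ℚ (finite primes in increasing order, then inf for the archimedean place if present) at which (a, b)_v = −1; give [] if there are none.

(a, b) ≡ (3570, -17) mod (ℚ^×)²; places V = {2, 3, 5, 7, 13, 17, 19, 29, 41, ∞}.
(a,b)_17: α=1, u≡6; β=1, v≡9 (mod 17); (6|17)=-1, (9|17)=+1; sign (−1)^0·-1^1·+1^1 = -1.
(a,b)_41: α=0, u≡3; β=2, v≡19 (mod 41); (3|41)=-1, (19|41)=-1; sign (−1)^0·-1^2·-1^0 = +1.
(a,b)_∞: sgn(3570)=+, sgn(-17)=−, so +1.
(a,b)_5: α=1, u≡1; β=0, v≡3 (mod 5); (1|5)=+1, (3|5)=-1; sign (−1)^0·+1^0·-1^1 = -1.
(a,b)_19: α=0, u≡6; β=-2, v≡2 (mod 19); (6|19)=+1, (2|19)=-1; sign (−1)^0·+1^-2·-1^0 = +1.
(a,b)_7: α=1, u≡5; β=2, v≡1 (mod 7); (5|7)=-1, (1|7)=+1; sign (−1)^0·-1^2·+1^1 = +1.
(a,b)_2: α=-3, β=-2; u≡1, v≡7 (mod 8); ε(u)ε(v)=0·1, αω(v)=-3·0, βω(u)=-2·0; sum ≡ 0  ⇒  +1.
(a,b)_13: α=0, u≡7; β=-2, v≡1 (mod 13); (7|13)=-1, (1|13)=+1; sign (−1)^0·-1^-2·+1^0 = +1.
(a,b)_29: α=2, u≡26; β=0, v≡12 (mod 29); (26|29)=-1, (12|29)=-1; sign (−1)^0·-1^0·-1^2 = +1.
(a,b)_3: α=-1, u≡2; β=-2, v≡1 (mod 3); (2|3)=-1, (1|3)=+1; sign (−1)^0·-1^-2·+1^-1 = +1.
|Ram(3570, -17)| = 2, even; anisotropic at {5, 17}.

[5, 17]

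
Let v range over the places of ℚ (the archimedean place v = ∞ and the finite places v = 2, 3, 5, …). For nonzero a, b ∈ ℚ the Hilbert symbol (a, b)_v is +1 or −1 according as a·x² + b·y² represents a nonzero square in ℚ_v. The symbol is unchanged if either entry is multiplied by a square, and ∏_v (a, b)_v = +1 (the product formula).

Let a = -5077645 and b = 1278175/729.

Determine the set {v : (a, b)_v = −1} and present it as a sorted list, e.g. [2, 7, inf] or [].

[2, 5, 41, 47]

Mod squares: a ≡ -5077645, b ≡ 51127. Check v ∈ {∞, 2, 3, 5, 17, 29, 31, 41, 43, 47}.
v=2: v_2(a)=0, v_2(b)=0; units ≡ 3, 7 (mod 8); ε·ε+αω+βω = 1·1+0·0+0·1 ≡ 1  ⇒  (a,b)_2 = -1.
v=47: a=47^1·(≡18), b=47^0·(≡20) mod 47; (18|47)=+1, (20|47)=-1; (−1)^{1·0·23}·(+1)^0·(-1)^1 = -1.
v=5: a=5^1·(≡1), b=5^2·(≡3) mod 5; (1|5)=+1, (3|5)=-1; (−1)^{1·2·2}·(+1)^2·(-1)^1 = -1.
v=31: a=31^1·(≡9), b=31^0·(≡28) mod 31; (9|31)=+1, (28|31)=+1; (−1)^{1·0·15}·(+1)^0·(+1)^1 = +1.
v=43: a=43^0·(≡10), b=43^1·(≡37) mod 43; (10|43)=+1, (37|43)=-1; (−1)^{0·1·21}·(+1)^1·(-1)^0 = +1.
v=3: a=3^0·(≡2), b=3^-6·(≡1) mod 3; (2|3)=-1, (1|3)=+1; (−1)^{0·-6·1}·(-1)^-6·(+1)^0 = +1.
v=17: a=17^1·(≡5), b=17^0·(≡2) mod 17; (5|17)=-1, (2|17)=+1; (−1)^{1·0·8}·(-1)^0·(+1)^1 = +1.
v=∞: -5077645 < 0 and 51127 > 0  ⇒  (a,b)_∞ = +1.
v=41: a=41^1·(≡16), b=41^1·(≡12) mod 41; (16|41)=+1, (12|41)=-1; (−1)^{1·1·20}·(+1)^1·(-1)^1 = -1.
v=29: a=29^0·(≡23), b=29^1·(≡6) mod 29; (23|29)=+1, (6|29)=+1; (−1)^{0·1·14}·(+1)^1·(+1)^0 = +1.
|Ram(-5077645, 51127)| = 4, even; anisotropic at {2, 5, 41, 47}.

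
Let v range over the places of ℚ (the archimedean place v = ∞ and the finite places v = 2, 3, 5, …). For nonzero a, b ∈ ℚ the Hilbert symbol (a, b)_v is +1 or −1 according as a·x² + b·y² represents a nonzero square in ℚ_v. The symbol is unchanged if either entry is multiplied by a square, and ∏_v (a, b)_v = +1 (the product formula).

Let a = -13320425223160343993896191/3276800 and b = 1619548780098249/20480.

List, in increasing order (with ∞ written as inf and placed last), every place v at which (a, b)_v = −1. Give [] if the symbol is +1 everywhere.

[2, 5, 7, 11]

(a, b) ≡ (-4862, 23205) mod (ℚ^×)²; places V = {2, 3, 5, 7, 11, 13, 17, ∞}.
(a,b)_∞: sgn(-4862)=−, sgn(23205)=+, so +1.
(a,b)_2: α=-17, β=-12; u≡1, v≡5 (mod 8); ε(u)ε(v)=0·0, αω(v)=-17·1, βω(u)=-12·0; sum ≡ 1  ⇒  -1.
(a,b)_5: α=-2, u≡2; β=-1, v≡4 (mod 5); (2|5)=-1, (4|5)=+1; sign (−1)^0·-1^-1·+1^-2 = -1.
(a,b)_17: α=5, u≡3; β=3, v≡10 (mod 17); (3|17)=-1, (10|17)=-1; sign (−1)^0·-1^3·-1^5 = +1.
(a,b)_11: α=3, u≡3; β=2, v≡6 (mod 11); (3|11)=+1, (6|11)=-1; sign (−1)^0·+1^2·-1^3 = -1.
(a,b)_7: α=2, u≡6; β=1, v≡2 (mod 7); (6|7)=-1, (2|7)=+1; sign (−1)^0·-1^1·+1^2 = -1.
(a,b)_13: α=5, u≡1; β=3, v≡12 (mod 13); (1|13)=+1, (12|13)=+1; sign (−1)^0·+1^3·+1^5 = +1.
(a,b)_3: α=18, u≡1; β=11, v≡1 (mod 3); (1|3)=+1, (1|3)=+1; sign (−1)^0·+1^11·+1^18 = +1.
|Ram(-4862, 23205)| = 4, even; anisotropic at {2, 5, 7, 11}.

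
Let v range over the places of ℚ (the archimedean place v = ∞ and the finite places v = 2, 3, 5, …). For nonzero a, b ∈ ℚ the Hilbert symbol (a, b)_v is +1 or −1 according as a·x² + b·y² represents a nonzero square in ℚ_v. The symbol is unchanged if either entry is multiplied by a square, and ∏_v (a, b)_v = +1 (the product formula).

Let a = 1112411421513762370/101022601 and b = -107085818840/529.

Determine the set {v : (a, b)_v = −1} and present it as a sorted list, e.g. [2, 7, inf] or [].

(a, b) ≡ (31570, -15925910) mod (ℚ^×)²; places V = {2, 5, 7, 11, 13, 19, 23, 37, 41, 43, ∞}.
(a,b)_41: α=3, u≡16; β=2, v≡34 (mod 41); (16|41)=+1, (34|41)=-1; sign (−1)^0·+1^2·-1^3 = -1.
(a,b)_19: α=-2, u≡11; β=0, v≡9 (mod 19); (11|19)=+1, (9|19)=+1; sign (−1)^0·+1^0·+1^-2 = +1.
(a,b)_5: α=1, u≡4; β=1, v≡3 (mod 5); (4|5)=+1, (3|5)=-1; sign (−1)^0·+1^1·-1^1 = -1.
(a,b)_2: α=1, β=3; u≡1, v≡5 (mod 8); ε(u)ε(v)=0·0, αω(v)=1·1, βω(u)=3·0; sum ≡ 1  ⇒  -1.
(a,b)_7: α=3, u≡1; β=1, v≡3 (mod 7); (1|7)=+1, (3|7)=-1; sign (−1)^1·+1^1·-1^3 = +1.
(a,b)_43: α=2, u≡12; β=1, v≡3 (mod 43); (12|43)=-1, (3|43)=-1; sign (−1)^0·-1^1·-1^2 = -1.
(a,b)_11: α=1, u≡10; β=1, v≡8 (mod 11); (10|11)=-1, (8|11)=-1; sign (−1)^1·-1^1·-1^1 = -1.
(a,b)_13: α=2, u≡5; β=1, v≡8 (mod 13); (5|13)=-1, (8|13)=-1; sign (−1)^0·-1^1·-1^2 = -1.
(a,b)_23: α=-4, u≡5; β=-2, v≡1 (mod 23); (5|23)=-1, (1|23)=+1; sign (−1)^0·-1^-2·+1^-4 = +1.
(a,b)_37: α=2, u≡11; β=1, v≡25 (mod 37); (11|37)=+1, (25|37)=+1; sign (−1)^0·+1^1·+1^2 = +1.
(a,b)_∞: sgn(31570)=+, sgn(-15925910)=−, so +1.
(31570, -15925910 / ℚ) ramifies at {2, 5, 11, 13, 41, 43}: a division algebra.

[2, 5, 11, 13, 41, 43]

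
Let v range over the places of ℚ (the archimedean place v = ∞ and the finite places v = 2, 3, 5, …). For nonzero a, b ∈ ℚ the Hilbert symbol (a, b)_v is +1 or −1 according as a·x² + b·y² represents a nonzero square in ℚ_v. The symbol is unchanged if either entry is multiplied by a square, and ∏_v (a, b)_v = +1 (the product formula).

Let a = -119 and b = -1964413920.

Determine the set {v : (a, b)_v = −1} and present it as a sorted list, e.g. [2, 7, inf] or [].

[7, inf]

Mod squares: a ≡ -119, b ≡ -30. Check v ∈ {∞, 2, 3, 5, 7, 17}.
v=3: a=3^0·(≡1), b=3^1·(≡2) mod 3; (1|3)=+1, (2|3)=-1; (−1)^{0·1·1}·(+1)^1·(-1)^0 = +1.
v=17: a=17^1·(≡10), b=17^4·(≡8) mod 17; (10|17)=-1, (8|17)=+1; (−1)^{1·4·8}·(-1)^4·(+1)^1 = +1.
v=5: a=5^0·(≡1), b=5^1·(≡1) mod 5; (1|5)=+1, (1|5)=+1; (−1)^{0·1·2}·(+1)^1·(+1)^0 = +1.
v=2: v_2(a)=0, v_2(b)=5; units ≡ 1, 1 (mod 8); ε·ε+αω+βω = 0·0+0·0+5·0 ≡ 0  ⇒  (a,b)_2 = +1.
v=7: a=7^1·(≡4), b=7^2·(≡5) mod 7; (4|7)=+1, (5|7)=-1; (−1)^{1·2·3}·(+1)^2·(-1)^1 = -1.
v=∞: -119 < 0 and -30 < 0  ⇒  (a,b)_∞ = -1.
|Ram(-119, -30)| = 2, even; anisotropic at {7, ∞}.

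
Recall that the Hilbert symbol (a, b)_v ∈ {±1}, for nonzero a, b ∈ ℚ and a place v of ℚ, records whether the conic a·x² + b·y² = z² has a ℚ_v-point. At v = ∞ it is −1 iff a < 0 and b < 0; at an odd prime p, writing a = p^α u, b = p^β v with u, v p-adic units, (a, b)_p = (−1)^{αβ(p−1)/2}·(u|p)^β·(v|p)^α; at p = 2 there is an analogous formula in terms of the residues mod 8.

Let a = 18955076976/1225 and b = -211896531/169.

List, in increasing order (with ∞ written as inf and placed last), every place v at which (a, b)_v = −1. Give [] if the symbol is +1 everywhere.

[11, 17]

(a, b) ≡ (17391, -11) mod (ℚ^×)²; places V = {2, 3, 5, 7, 11, 13, 17, 19, 29, 31, ∞}.
(a,b)_11: α=1, u≡2; β=3, v≡6 (mod 11); (2|11)=-1, (6|11)=-1; sign (−1)^1·-1^3·-1^1 = -1.
(a,b)_19: α=0, u≡7; β=2, v≡2 (mod 19); (7|19)=+1, (2|19)=-1; sign (−1)^0·+1^2·-1^0 = +1.
(a,b)_13: α=0, u≡10; β=-2, v≡11 (mod 13); (10|13)=+1, (11|13)=-1; sign (−1)^0·+1^-2·-1^0 = +1.
(a,b)_5: α=-2, u≡4; β=0, v≡1 (mod 5); (4|5)=+1, (1|5)=+1; sign (−1)^0·+1^0·+1^-2 = +1.
(a,b)_17: α=1, u≡11; β=0, v≡14 (mod 17); (11|17)=-1, (14|17)=-1; sign (−1)^0·-1^0·-1^1 = -1.
(a,b)_7: α=-2, u≡6; β=2, v≡6 (mod 7); (6|7)=-1, (6|7)=-1; sign (−1)^0·-1^2·-1^-2 = +1.
(a,b)_3: α=5, u≡1; β=2, v≡1 (mod 3); (1|3)=+1, (1|3)=+1; sign (−1)^0·+1^2·+1^5 = +1.
(a,b)_2: α=4, β=0; u≡7, v≡5 (mod 8); ε(u)ε(v)=1·0, αω(v)=4·1, βω(u)=0·0; sum ≡ 0  ⇒  +1.
(a,b)_29: α=2, u≡24; β=0, v≡17 (mod 29); (24|29)=+1, (17|29)=-1; sign (−1)^0·+1^0·-1^2 = +1.
(a,b)_∞: sgn(17391)=+, sgn(-11)=−, so +1.
(a,b)_31: α=1, u≡11; β=0, v≡20 (mod 31); (11|31)=-1, (20|31)=+1; sign (−1)^0·-1^0·+1^1 = +1.
|Ram(17391, -11)| = 2, even; anisotropic at {11, 17}.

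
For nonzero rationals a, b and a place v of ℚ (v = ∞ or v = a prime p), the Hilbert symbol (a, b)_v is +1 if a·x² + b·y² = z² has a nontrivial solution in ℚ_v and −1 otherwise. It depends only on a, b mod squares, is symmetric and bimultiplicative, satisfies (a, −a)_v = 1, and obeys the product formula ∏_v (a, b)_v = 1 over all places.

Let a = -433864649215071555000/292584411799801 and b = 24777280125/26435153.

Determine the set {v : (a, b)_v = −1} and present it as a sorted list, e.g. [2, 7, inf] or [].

[2, 5, 13, 17]

(a, b) ≡ (-78, 85) mod (ℚ^×)²; places V = {2, 3, 5, 11, 13, 17, 19, 23, 29, 43, ∞}.
(a,b)_3: α=1, u≡1; β=2, v≡1 (mod 3); (1|3)=+1, (1|3)=+1; sign (−1)^0·+1^2·+1^1 = +1.
(a,b)_19: α=6, u≡17; β=4, v≡9 (mod 19); (17|19)=+1, (9|19)=+1; sign (−1)^0·+1^4·+1^6 = +1.
(a,b)_23: α=4, u≡19; β=0, v≡4 (mod 23); (19|23)=-1, (4|23)=+1; sign (−1)^0·-1^0·+1^4 = +1.
(a,b)_29: α=-4, u≡1; β=-2, v≡21 (mod 29); (1|29)=+1, (21|29)=-1; sign (−1)^0·+1^-2·-1^-4 = +1.
(a,b)_13: α=3, u≡5; β=2, v≡6 (mod 13); (5|13)=-1, (6|13)=-1; sign (−1)^0·-1^2·-1^3 = -1.
(a,b)_43: α=-4, u≡3; β=-2, v≡12 (mod 43); (3|43)=-1, (12|43)=-1; sign (−1)^0·-1^-2·-1^-4 = +1.
(a,b)_∞: sgn(-78)=−, sgn(85)=+, so +1.
(a,b)_5: α=4, u≡2; β=3, v≡2 (mod 5); (2|5)=-1, (2|5)=-1; sign (−1)^0·-1^3·-1^4 = -1.
(a,b)_2: α=3, β=0; u≡1, v≡5 (mod 8); ε(u)ε(v)=0·0, αω(v)=3·1, βω(u)=0·0; sum ≡ 1  ⇒  -1.
(a,b)_17: α=0, u≡14; β=-1, v≡10 (mod 17); (14|17)=-1, (10|17)=-1; sign (−1)^0·-1^-1·-1^0 = -1.
(a,b)_11: α=-2, u≡10; β=0, v≡6 (mod 11); (10|11)=-1, (6|11)=-1; sign (−1)^0·-1^0·-1^-2 = +1.
Ram(-78, 85) = {2, 5, 13, 17}; no ℚ_2-point on the conic.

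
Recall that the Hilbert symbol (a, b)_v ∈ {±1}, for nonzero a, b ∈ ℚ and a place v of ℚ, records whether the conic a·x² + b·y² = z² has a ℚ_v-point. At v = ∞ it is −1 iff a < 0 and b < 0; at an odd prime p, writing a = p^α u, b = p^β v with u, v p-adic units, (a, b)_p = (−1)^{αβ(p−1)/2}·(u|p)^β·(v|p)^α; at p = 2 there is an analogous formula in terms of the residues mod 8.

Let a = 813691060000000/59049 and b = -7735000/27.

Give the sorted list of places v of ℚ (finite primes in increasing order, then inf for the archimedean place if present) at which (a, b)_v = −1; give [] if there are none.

[2, 5, 13, 17]

(a, b) ≡ (85, -9282) mod (ℚ^×)²; places V = {2, 3, 5, 7, 13, 17, ∞}.
(a,b)_∞: sgn(85)=+, sgn(-9282)=−, so +1.
(a,b)_3: α=-10, u≡1; β=-3, v≡2 (mod 3); (1|3)=+1, (2|3)=-1; sign (−1)^0·+1^-3·-1^-10 = +1.
(a,b)_13: α=2, u≡7; β=1, v≡10 (mod 13); (7|13)=-1, (10|13)=+1; sign (−1)^0·-1^1·+1^2 = -1.
(a,b)_5: α=7, u≡2; β=4, v≡2 (mod 5); (2|5)=-1, (2|5)=-1; sign (−1)^0·-1^4·-1^7 = -1.
(a,b)_2: α=8, β=3; u≡5, v≡7 (mod 8); ε(u)ε(v)=0·1, αω(v)=8·0, βω(u)=3·1; sum ≡ 1  ⇒  -1.
(a,b)_17: α=3, u≡11; β=1, v≡9 (mod 17); (11|17)=-1, (9|17)=+1; sign (−1)^0·-1^1·+1^3 = -1.
(a,b)_7: α=2, u≡2; β=1, v≡1 (mod 7); (2|7)=+1, (1|7)=+1; sign (−1)^0·+1^1·+1^2 = +1.
|Ram(85, -9282)| = 4, even; anisotropic at {2, 5, 13, 17}.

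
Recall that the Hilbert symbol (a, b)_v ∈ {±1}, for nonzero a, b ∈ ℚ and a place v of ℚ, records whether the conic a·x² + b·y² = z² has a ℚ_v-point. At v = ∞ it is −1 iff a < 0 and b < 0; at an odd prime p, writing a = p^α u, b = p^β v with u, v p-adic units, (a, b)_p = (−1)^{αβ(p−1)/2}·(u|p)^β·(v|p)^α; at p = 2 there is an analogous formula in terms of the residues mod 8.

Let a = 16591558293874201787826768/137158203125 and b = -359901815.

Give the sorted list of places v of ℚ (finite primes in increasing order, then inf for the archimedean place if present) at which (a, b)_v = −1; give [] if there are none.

[13, 17]

Mod squares: a ≡ 10465, b ≡ -25415. Check v ∈ {∞, 2, 3, 5, 7, 13, 17, 23, 43, 53}.
v=13: a=13^3·(≡9), b=13^1·(≡6) mod 13; (9|13)=+1, (6|13)=-1; (−1)^{3·1·6}·(+1)^1·(-1)^3 = -1.
v=3: a=3^18·(≡1), b=3^0·(≡1) mod 3; (1|3)=+1, (1|3)=+1; (−1)^{18·0·1}·(+1)^0·(+1)^18 = +1.
v=7: a=7^3·(≡2), b=7^2·(≡4) mod 7; (2|7)=+1, (4|7)=+1; (−1)^{3·2·3}·(+1)^2·(+1)^3 = +1.
v=53: a=53^-2·(≡37), b=53^0·(≡38) mod 53; (37|53)=+1, (38|53)=+1; (−1)^{-2·0·26}·(+1)^0·(+1)^-2 = +1.
v=∞: 10465 > 0 and -25415 < 0  ⇒  (a,b)_∞ = +1.
v=2: v_2(a)=4, v_2(b)=0; units ≡ 1, 1 (mod 8); ε·ε+αω+βω = 0·0+4·0+0·0 ≡ 0  ⇒  (a,b)_2 = +1.
v=23: a=23^1·(≡9), b=23^1·(≡7) mod 23; (9|23)=+1, (7|23)=-1; (−1)^{1·1·11}·(+1)^1·(-1)^1 = +1.
v=43: a=43^2·(≡13), b=43^0·(≡15) mod 43; (13|43)=+1, (15|43)=+1; (−1)^{2·0·21}·(+1)^0·(+1)^2 = +1.
v=17: a=17^4·(≡11), b=17^3·(≡15) mod 17; (11|17)=-1, (15|17)=+1; (−1)^{4·3·8}·(-1)^3·(+1)^4 = -1.
v=5: a=5^-11·(≡2), b=5^1·(≡2) mod 5; (2|5)=-1, (2|5)=-1; (−1)^{-11·1·2}·(-1)^1·(-1)^-11 = +1.
Ram(10465, -25415) = {13, 17}; no ℚ_13-point on the conic.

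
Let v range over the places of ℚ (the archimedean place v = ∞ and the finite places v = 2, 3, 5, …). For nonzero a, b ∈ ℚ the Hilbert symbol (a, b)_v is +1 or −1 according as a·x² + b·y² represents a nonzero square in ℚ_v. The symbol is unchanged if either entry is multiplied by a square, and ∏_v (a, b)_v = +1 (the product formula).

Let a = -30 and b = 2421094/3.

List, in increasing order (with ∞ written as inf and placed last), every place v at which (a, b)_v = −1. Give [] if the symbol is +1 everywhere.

[5, 19]

(a, b) ≡ (-30, 42978) mod (ℚ^×)²; places V = {2, 3, 5, 13, 19, 29, ∞}.
(a,b)_29: α=0, u≡28; β=1, v≡8 (mod 29); (28|29)=+1, (8|29)=-1; sign (−1)^0·+1^1·-1^0 = +1.
(a,b)_5: α=1, u≡4; β=0, v≡3 (mod 5); (4|5)=+1, (3|5)=-1; sign (−1)^0·+1^0·-1^1 = -1.
(a,b)_19: α=0, u≡8; β=1, v≡4 (mod 19); (8|19)=-1, (4|19)=+1; sign (−1)^0·-1^1·+1^0 = -1.
(a,b)_3: α=1, u≡2; β=-1, v≡1 (mod 3); (2|3)=-1, (1|3)=+1; sign (−1)^1·-1^-1·+1^1 = +1.
(a,b)_∞: sgn(-30)=−, sgn(42978)=+, so +1.
(a,b)_13: α=0, u≡9; β=3, v≡12 (mod 13); (9|13)=+1, (12|13)=+1; sign (−1)^0·+1^3·+1^0 = +1.
(a,b)_2: α=1, β=1; u≡1, v≡1 (mod 8); ε(u)ε(v)=0·0, αω(v)=1·0, βω(u)=1·0; sum ≡ 0  ⇒  +1.
|Ram(-30, 42978)| = 2, even; anisotropic at {5, 19}.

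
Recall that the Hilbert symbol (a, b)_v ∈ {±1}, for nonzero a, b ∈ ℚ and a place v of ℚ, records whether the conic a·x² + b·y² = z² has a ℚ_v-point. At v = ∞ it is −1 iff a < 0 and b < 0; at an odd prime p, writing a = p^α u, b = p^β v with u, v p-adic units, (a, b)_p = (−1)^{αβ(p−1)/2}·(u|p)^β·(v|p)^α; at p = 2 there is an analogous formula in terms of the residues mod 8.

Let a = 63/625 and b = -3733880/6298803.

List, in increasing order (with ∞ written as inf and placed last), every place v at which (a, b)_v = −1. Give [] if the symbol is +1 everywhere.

[2, 5, 7, 17]

Mod squares: a ≡ 7, b ≡ -9690. Check v ∈ {∞, 2, 3, 5, 7, 17, 19, 23}.
v=7: a=7^1·(≡1), b=7^-2·(≡3) mod 7; (1|7)=+1, (3|7)=-1; (−1)^{1·-2·3}·(+1)^-2·(-1)^1 = -1.
v=17: a=17^0·(≡14), b=17^3·(≡4) mod 17; (14|17)=-1, (4|17)=+1; (−1)^{0·3·8}·(-1)^3·(+1)^0 = -1.
v=5: a=5^-4·(≡3), b=5^1·(≡3) mod 5; (3|5)=-1, (3|5)=-1; (−1)^{-4·1·2}·(-1)^1·(-1)^-4 = -1.
v=23: a=23^0·(≡10), b=23^-2·(≡2) mod 23; (10|23)=-1, (2|23)=+1; (−1)^{0·-2·11}·(-1)^-2·(+1)^0 = +1.
v=3: a=3^2·(≡1), b=3^-5·(≡1) mod 3; (1|3)=+1, (1|3)=+1; (−1)^{2·-5·1}·(+1)^-5·(+1)^2 = +1.
v=19: a=19^0·(≡16), b=19^1·(≡3) mod 19; (16|19)=+1, (3|19)=-1; (−1)^{0·1·9}·(+1)^1·(-1)^0 = +1.
v=2: v_2(a)=0, v_2(b)=3; units ≡ 7, 3 (mod 8); ε·ε+αω+βω = 1·1+0·1+3·0 ≡ 1  ⇒  (a,b)_2 = -1.
v=∞: 7 > 0 and -9690 < 0  ⇒  (a,b)_∞ = +1.
|Ram(7, -9690)| = 4, even; anisotropic at {2, 5, 7, 17}.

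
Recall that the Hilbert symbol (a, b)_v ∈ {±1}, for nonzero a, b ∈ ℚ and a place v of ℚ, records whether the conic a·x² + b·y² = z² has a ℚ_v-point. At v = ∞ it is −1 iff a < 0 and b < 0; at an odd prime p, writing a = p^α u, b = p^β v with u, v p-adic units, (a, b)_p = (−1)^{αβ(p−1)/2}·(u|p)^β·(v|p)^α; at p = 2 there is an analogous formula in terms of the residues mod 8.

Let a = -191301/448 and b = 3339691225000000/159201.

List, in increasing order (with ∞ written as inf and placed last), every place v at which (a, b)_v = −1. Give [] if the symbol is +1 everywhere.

Mod squares: a ≡ -11067, b ≡ 481. Check v ∈ {∞, 2, 3, 5, 7, 11, 13, 17, 19, 31, 37}.
v=3: a=3^1·(≡1), b=3^-2·(≡1) mod 3; (1|3)=+1, (1|3)=+1; (−1)^{1·-2·1}·(+1)^-2·(+1)^1 = +1.
v=∞: -11067 < 0 and 481 > 0  ⇒  (a,b)_∞ = +1.
v=17: a=17^1·(≡3), b=17^2·(≡6) mod 17; (3|17)=-1, (6|17)=-1; (−1)^{1·2·8}·(-1)^2·(-1)^1 = -1.
v=11: a=11^2·(≡10), b=11^0·(≡10) mod 11; (10|11)=-1, (10|11)=-1; (−1)^{2·0·5}·(-1)^0·(-1)^2 = +1.
v=19: a=19^0·(≡13), b=19^-2·(≡5) mod 19; (13|19)=-1, (5|19)=+1; (−1)^{0·-2·9}·(-1)^-2·(+1)^0 = +1.
v=7: a=7^-1·(≡2), b=7^-2·(≡3) mod 7; (2|7)=+1, (3|7)=-1; (−1)^{-1·-2·3}·(+1)^-2·(-1)^-1 = -1.
v=2: v_2(a)=-6, v_2(b)=6; units ≡ 5, 1 (mod 8); ε·ε+αω+βω = 0·0+-6·0+6·1 ≡ 0  ⇒  (a,b)_2 = +1.
v=5: a=5^0·(≡3), b=5^8·(≡1) mod 5; (3|5)=-1, (1|5)=+1; (−1)^{0·8·2}·(-1)^8·(+1)^0 = +1.
v=13: a=13^0·(≡12), b=13^1·(≡11) mod 13; (12|13)=+1, (11|13)=-1; (−1)^{0·1·6}·(+1)^1·(-1)^0 = +1.
v=31: a=31^1·(≡22), b=31^2·(≡4) mod 31; (22|31)=-1, (4|31)=+1; (−1)^{1·2·15}·(-1)^2·(+1)^1 = +1.
v=37: a=37^0·(≡25), b=37^1·(≡13) mod 37; (25|37)=+1, (13|37)=-1; (−1)^{0·1·18}·(+1)^1·(-1)^0 = +1.
|Ram(-11067, 481)| = 2, even; anisotropic at {7, 17}.

[7, 17]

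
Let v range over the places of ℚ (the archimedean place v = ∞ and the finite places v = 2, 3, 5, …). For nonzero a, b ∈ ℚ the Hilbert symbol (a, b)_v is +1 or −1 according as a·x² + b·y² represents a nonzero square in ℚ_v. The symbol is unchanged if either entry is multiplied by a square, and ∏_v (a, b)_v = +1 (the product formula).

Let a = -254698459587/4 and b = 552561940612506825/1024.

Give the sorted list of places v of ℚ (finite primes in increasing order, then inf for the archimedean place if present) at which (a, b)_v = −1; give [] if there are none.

(a, b) ≡ (-320827, 1074073) mod (ℚ^×)²; places V = {2, 3, 5, 7, 11, 13, 23, 29, 37, ∞}.
(a,b)_23: α=1, u≡16; β=2, v≡20 (mod 23); (16|23)=+1, (20|23)=-1; sign (−1)^0·+1^2·-1^1 = -1.
(a,b)_37: α=1, u≡17; β=1, v≡10 (mod 37); (17|37)=-1, (10|37)=+1; sign (−1)^0·-1^1·+1^1 = -1.
(a,b)_7: α=0, u≡4; β=3, v≡3 (mod 7); (4|7)=+1, (3|7)=-1; sign (−1)^0·+1^3·-1^0 = +1.
(a,b)_29: α=1, u≡8; β=1, v≡5 (mod 29); (8|29)=-1, (5|29)=+1; sign (−1)^0·-1^1·+1^1 = -1.
(a,b)_∞: sgn(-320827)=−, sgn(1074073)=+, so +1.
(a,b)_2: α=-2, β=-10; u≡5, v≡1 (mod 8); ε(u)ε(v)=0·0, αω(v)=-2·0, βω(u)=-10·1; sum ≡ 0  ⇒  +1.
(a,b)_13: α=1, u≡7; β=1, v≡6 (mod 13); (7|13)=-1, (6|13)=-1; sign (−1)^0·-1^1·-1^1 = +1.
(a,b)_3: α=8, u≡2; β=8, v≡1 (mod 3); (2|3)=-1, (1|3)=+1; sign (−1)^0·-1^8·+1^8 = +1.
(a,b)_11: α=2, u≡7; β=3, v≡8 (mod 11); (7|11)=-1, (8|11)=-1; sign (−1)^0·-1^3·-1^2 = -1.
(a,b)_5: α=0, u≡2; β=2, v≡2 (mod 5); (2|5)=-1, (2|5)=-1; sign (−1)^0·-1^2·-1^0 = +1.
|Ram(-320827, 1074073)| = 4, even; anisotropic at {11, 23, 29, 37}.

[11, 23, 29, 37]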